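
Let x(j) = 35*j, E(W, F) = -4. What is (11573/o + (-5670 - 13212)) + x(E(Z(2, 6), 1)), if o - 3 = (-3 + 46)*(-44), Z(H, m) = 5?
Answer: -35944131/1889 ≈ -19028.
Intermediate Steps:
o = -1889 (o = 3 + (-3 + 46)*(-44) = 3 + 43*(-44) = 3 - 1892 = -1889)
(11573/o + (-5670 - 13212)) + x(E(Z(2, 6), 1)) = (11573/(-1889) + (-5670 - 13212)) + 35*(-4) = (11573*(-1/1889) - 18882) - 140 = (-11573/1889 - 18882) - 140 = -35679671/1889 - 140 = -35944131/1889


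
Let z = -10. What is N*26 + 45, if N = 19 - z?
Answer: 799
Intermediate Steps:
N = 29 (N = 19 - 1*(-10) = 19 + 10 = 29)
N*26 + 45 = 29*26 + 45 = 754 + 45 = 799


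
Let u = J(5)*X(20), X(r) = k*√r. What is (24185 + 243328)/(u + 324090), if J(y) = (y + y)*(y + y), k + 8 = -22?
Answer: 963314313/1165048090 + 1783420*√5/116504809 ≈ 0.86107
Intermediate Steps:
k = -30 (k = -8 - 22 = -30)
X(r) = -30*√r
J(y) = 4*y² (J(y) = (2*y)*(2*y) = 4*y²)
u = -6000*√5 (u = (4*5²)*(-60*√5) = (4*25)*(-60*√5) = 100*(-60*√5) = -6000*√5 ≈ -13416.)
(24185 + 243328)/(u + 324090) = (24185 + 243328)/(-6000*√5 + 324090) = 267513/(324090 - 6000*√5)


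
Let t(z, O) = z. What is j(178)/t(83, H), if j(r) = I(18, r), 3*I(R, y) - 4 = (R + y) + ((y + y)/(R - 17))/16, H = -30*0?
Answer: 889/996 ≈ 0.89257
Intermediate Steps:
H = 0
I(R, y) = 4/3 + R/3 + y/3 + y/(24*(-17 + R)) (I(R, y) = 4/3 + ((R + y) + ((y + y)/(R - 17))/16)/3 = 4/3 + ((R + y) + ((2*y)/(-17 + R))*(1/16))/3 = 4/3 + ((R + y) + (2*y/(-17 + R))*(1/16))/3 = 4/3 + ((R + y) + y/(8*(-17 + R)))/3 = 4/3 + (R + y + y/(8*(-17 + R)))/3 = 4/3 + (R/3 + y/3 + y/(24*(-17 + R))) = 4/3 + R/3 + y/3 + y/(24*(-17 + R)))
j(r) = 22/3 + 3*r/8 (j(r) = (-544 - 135*r - 104*18 + 8*18**2 + 8*18*r)/(24*(-17 + 18)) = (1/24)*(-544 - 135*r - 1872 + 8*324 + 144*r)/1 = (1/24)*1*(-544 - 135*r - 1872 + 2592 + 144*r) = (1/24)*1*(176 + 9*r) = 22/3 + 3*r/8)
j(178)/t(83, H) = (22/3 + (3/8)*178)/83 = (22/3 + 267/4)*(1/83) = (889/12)*(1/83) = 889/996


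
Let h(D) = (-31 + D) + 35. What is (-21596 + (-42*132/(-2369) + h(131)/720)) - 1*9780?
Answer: -1189180093/37904 ≈ -31373.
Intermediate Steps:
h(D) = 4 + D
(-21596 + (-42*132/(-2369) + h(131)/720)) - 1*9780 = (-21596 + (-42*132/(-2369) + (4 + 131)/720)) - 1*9780 = (-21596 + (-5544*(-1/2369) + 135*(1/720))) - 9780 = (-21596 + (5544/2369 + 3/16)) - 9780 = (-21596 + 95811/37904) - 9780 = -818478973/37904 - 9780 = -1189180093/37904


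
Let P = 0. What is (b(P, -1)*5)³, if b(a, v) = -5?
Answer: -15625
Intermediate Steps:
(b(P, -1)*5)³ = (-5*5)³ = (-25)³ = -15625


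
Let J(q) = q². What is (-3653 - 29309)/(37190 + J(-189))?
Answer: -32962/72911 ≈ -0.45209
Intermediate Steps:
(-3653 - 29309)/(37190 + J(-189)) = (-3653 - 29309)/(37190 + (-189)²) = -32962/(37190 + 35721) = -32962/72911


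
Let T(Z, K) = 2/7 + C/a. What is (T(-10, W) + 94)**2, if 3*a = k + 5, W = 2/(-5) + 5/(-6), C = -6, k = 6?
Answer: 50893956/5929 ≈ 8583.9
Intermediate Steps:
W = -37/30 (W = 2*(-1/5) + 5*(-1/6) = -2/5 - 5/6 = -37/30 ≈ -1.2333)
a = 11/3 (a = (6 + 5)/3 = (1/3)*11 = 11/3 ≈ 3.6667)
T(Z, K) = -104/77 (T(Z, K) = 2/7 - 6/11/3 = 2*(1/7) - 6*3/11 = 2/7 - 18/11 = -104/77)
(T(-10, W) + 94)**2 = (-104/77 + 94)**2 = (7134/77)**2 = 50893956/5929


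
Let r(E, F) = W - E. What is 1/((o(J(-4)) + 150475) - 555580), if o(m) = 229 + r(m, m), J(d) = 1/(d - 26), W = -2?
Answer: -30/12146339 ≈ -2.4699e-6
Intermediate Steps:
r(E, F) = -2 - E
J(d) = 1/(-26 + d)
o(m) = 227 - m (o(m) = 229 + (-2 - m) = 227 - m)
1/((o(J(-4)) + 150475) - 555580) = 1/(((227 - 1/(-26 - 4)) + 150475) - 555580) = 1/(((227 - 1/(-30)) + 150475) - 555580) = 1/(((227 - 1*(-1/30)) + 150475) - 555580) = 1/(((227 + 1/30) + 150475) - 555580) = 1/((6811/30 + 150475) - 555580) = 1/(4521061/30 - 555580) = 1/(-12146339/30) = -30/12146339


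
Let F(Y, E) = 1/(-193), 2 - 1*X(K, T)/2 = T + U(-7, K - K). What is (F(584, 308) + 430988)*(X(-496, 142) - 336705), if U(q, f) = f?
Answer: -28030642460755/193 ≈ -1.4524e+11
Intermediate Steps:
X(K, T) = 4 - 2*T (X(K, T) = 4 - 2*(T + (K - K)) = 4 - 2*(T + 0) = 4 - 2*T)
F(Y, E) = -1/193
(F(584, 308) + 430988)*(X(-496, 142) - 336705) = (-1/193 + 430988)*((4 - 2*142) - 336705) = 83180683*((4 - 284) - 336705)/193 = 83180683*(-280 - 336705)/193 = (83180683/193)*(-336985) = -28030642460755/193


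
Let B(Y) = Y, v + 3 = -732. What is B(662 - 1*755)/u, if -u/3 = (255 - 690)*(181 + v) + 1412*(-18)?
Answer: 1/6954 ≈ 0.00014380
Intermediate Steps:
v = -735 (v = -3 - 732 = -735)
u = -646722 (u = -3*((255 - 690)*(181 - 735) + 1412*(-18)) = -3*(-435*(-554) - 25416) = -3*(240990 - 25416) = -3*215574 = -646722)
B(662 - 1*755)/u = (662 - 1*755)/(-646722) = (662 - 755)*(-1/646722) = -93*(-1/646722) = 1/6954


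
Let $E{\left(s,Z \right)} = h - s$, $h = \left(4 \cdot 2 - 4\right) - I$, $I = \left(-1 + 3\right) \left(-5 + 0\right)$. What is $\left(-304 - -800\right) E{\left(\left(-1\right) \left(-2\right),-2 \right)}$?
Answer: $5952$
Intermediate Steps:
$I = -10$ ($I = 2 \left(-5\right) = -10$)
$h = 14$ ($h = \left(4 \cdot 2 - 4\right) - -10 = \left(8 - 4\right) + 10 = 4 + 10 = 14$)
$E{\left(s,Z \right)} = 14 - s$
$\left(-304 - -800\right) E{\left(\left(-1\right) \left(-2\right),-2 \right)} = \left(-304 - -800\right) \left(14 - \left(-1\right) \left(-2\right)\right) = \left(-304 + 800\right) \left(14 - 2\right) = 496 \left(14 - 2\right) = 496 \cdot 12 = 5952$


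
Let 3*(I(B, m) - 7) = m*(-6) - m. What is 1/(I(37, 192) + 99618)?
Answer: 1/99177 ≈ 1.0083e-5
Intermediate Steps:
I(B, m) = 7 - 7*m/3 (I(B, m) = 7 + (m*(-6) - m)/3 = 7 + (-6*m - m)/3 = 7 + (-7*m)/3 = 7 - 7*m/3)
1/(I(37, 192) + 99618) = 1/((7 - 7/3*192) + 99618) = 1/((7 - 448) + 99618) = 1/(-441 + 99618) = 1/99177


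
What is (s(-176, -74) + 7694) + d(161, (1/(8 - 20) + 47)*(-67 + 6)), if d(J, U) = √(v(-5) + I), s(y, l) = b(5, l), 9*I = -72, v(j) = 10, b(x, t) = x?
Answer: 7699 + √2 ≈ 7700.4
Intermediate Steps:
I = -8 (I = (⅑)*(-72) = -8)
s(y, l) = 5
d(J, U) = √2 (d(J, U) = √(10 - 8) = √2)
(s(-176, -74) + 7694) + d(161, (1/(8 - 20) + 47)*(-67 + 6)) = (5 + 7694) + √2 = 7699 + √2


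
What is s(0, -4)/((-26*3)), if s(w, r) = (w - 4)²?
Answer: -8/39 ≈ -0.20513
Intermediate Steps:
s(w, r) = (-4 + w)²
s(0, -4)/((-26*3)) = (-4 + 0)²/((-26*3)) = (-4)²/(-78) = -1/78*16 = -8/39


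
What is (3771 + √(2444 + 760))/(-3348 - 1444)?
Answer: -3771/4792 - 3*√89/2396 ≈ -0.79875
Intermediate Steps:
(3771 + √(2444 + 760))/(-3348 - 1444) = (3771 + √3204)/(-4792) = (3771 + 6*√89)*(-1/4792) = -3771/4792 - 3*√89/2396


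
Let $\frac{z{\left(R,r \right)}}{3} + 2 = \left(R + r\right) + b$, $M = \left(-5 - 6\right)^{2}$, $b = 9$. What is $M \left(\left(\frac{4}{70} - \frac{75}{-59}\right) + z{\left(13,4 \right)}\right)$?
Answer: $\frac{18322183}{2065} \approx 8872.7$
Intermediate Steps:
$M = 121$ ($M = \left(-11\right)^{2} = 121$)
$z{\left(R,r \right)} = 21 + 3 R + 3 r$ ($z{\left(R,r \right)} = -6 + 3 \left(\left(R + r\right) + 9\right) = -6 + 3 \left(9 + R + r\right) = -6 + \left(27 + 3 R + 3 r\right) = 21 + 3 R + 3 r$)
$M \left(\left(\frac{4}{70} - \frac{75}{-59}\right) + z{\left(13,4 \right)}\right) = 121 \left(\left(\frac{4}{70} - \frac{75}{-59}\right) + \left(21 + 3 \cdot 13 + 3 \cdot 4\right)\right) = 121 \left(\left(4 \cdot \frac{1}{70} - - \frac{75}{59}\right) + \left(21 + 39 + 12\right)\right) = 121 \left(\left(\frac{2}{35} + \frac{75}{59}\right) + 72\right) = 121 \left(\frac{2743}{2065} + 72\right) = 121 \cdot \frac{151423}{2065} = \frac{18322183}{2065}$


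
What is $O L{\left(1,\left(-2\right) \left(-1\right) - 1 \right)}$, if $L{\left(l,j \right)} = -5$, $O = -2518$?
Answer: $12590$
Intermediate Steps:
$O L{\left(1,\left(-2\right) \left(-1\right) - 1 \right)} = \left(-2518\right) \left(-5\right) = 12590$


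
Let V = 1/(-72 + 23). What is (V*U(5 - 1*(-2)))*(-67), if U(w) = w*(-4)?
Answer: -268/7 ≈ -38.286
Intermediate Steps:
U(w) = -4*w
V = -1/49 (V = 1/(-49) = -1/49 ≈ -0.020408)
(V*U(5 - 1*(-2)))*(-67) = -(-4)*(5 - 1*(-2))/49*(-67) = -(-4)*(5 + 2)/49*(-67) = -(-4)*7/49*(-67) = -1/49*(-28)*(-67) = (4/7)*(-67) = -268/7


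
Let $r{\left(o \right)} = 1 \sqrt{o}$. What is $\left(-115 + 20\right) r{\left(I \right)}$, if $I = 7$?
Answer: $- 95 \sqrt{7} \approx -251.35$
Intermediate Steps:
$r{\left(o \right)} = \sqrt{o}$
$\left(-115 + 20\right) r{\left(I \right)} = \left(-115 + 20\right) \sqrt{7} = - 95 \sqrt{7}$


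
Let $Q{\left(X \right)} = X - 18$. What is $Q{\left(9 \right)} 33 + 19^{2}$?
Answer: $64$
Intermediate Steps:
$Q{\left(X \right)} = -18 + X$ ($Q{\left(X \right)} = X - 18 = -18 + X$)
$Q{\left(9 \right)} 33 + 19^{2} = \left(-18 + 9\right) 33 + 19^{2} = \left(-9\right) 33 + 361 = -297 + 361 = 64$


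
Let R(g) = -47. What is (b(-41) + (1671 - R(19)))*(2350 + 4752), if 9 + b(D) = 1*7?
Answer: 12187032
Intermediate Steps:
b(D) = -2 (b(D) = -9 + 1*7 = -9 + 7 = -2)
(b(-41) + (1671 - R(19)))*(2350 + 4752) = (-2 + (1671 - 1*(-47)))*(2350 + 4752) = (-2 + (1671 + 47))*7102 = (-2 + 1718)*7102 = 1716*7102 = 12187032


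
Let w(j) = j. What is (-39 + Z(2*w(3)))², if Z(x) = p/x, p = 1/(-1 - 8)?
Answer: 4439449/2916 ≈ 1522.4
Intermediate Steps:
p = -⅑ (p = 1/(-9) = -⅑ ≈ -0.11111)
Z(x) = -1/(9*x)
(-39 + Z(2*w(3)))² = (-39 - 1/(9*(2*3)))² = (-39 - ⅑/6)² = (-39 - ⅑*⅙)² = (-39 - 1/54)² = (-2107/54)² = 4439449/2916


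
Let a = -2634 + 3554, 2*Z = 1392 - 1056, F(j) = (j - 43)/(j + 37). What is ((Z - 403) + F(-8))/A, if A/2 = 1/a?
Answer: -3158360/29 ≈ -1.0891e+5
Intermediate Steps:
F(j) = (-43 + j)/(37 + j)
Z = 168 (Z = (1392 - 1056)/2 = (½)*336 = 168)
a = 920
A = 1/460 (A = 2/920 = 2*(1/920) = 1/460 ≈ 0.0021739)
((Z - 403) + F(-8))/A = ((168 - 403) + (-43 - 8)/(37 - 8))/(1/460) = (-235 - 51/29)*460 = -6866/29*460 = -3158360/29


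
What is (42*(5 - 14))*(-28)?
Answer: 10584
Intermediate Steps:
(42*(5 - 14))*(-28) = (42*(-9))*(-28) = -378*(-28) = 10584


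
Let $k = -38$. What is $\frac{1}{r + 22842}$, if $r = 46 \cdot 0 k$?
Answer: $\frac{1}{22842} \approx 4.3779 \cdot 10^{-5}$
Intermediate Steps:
$r = 0$ ($r = 46 \cdot 0 \left(-38\right) = 0 \left(-38\right) = 0$)
$\frac{1}{r + 22842} = \frac{1}{0 + 22842} = \frac{1}{22842}$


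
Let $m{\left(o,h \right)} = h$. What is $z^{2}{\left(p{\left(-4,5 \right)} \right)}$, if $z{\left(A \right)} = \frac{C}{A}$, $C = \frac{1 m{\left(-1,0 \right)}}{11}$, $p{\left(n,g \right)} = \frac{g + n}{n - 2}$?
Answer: $0$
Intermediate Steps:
$p{\left(n,g \right)} = \frac{g + n}{-2 + n}$
$C = 0$ ($C = \frac{1 \cdot 0}{11} = 0 \cdot \frac{1}{11} = 0$)
$z{\left(A \right)} = 0$ ($z{\left(A \right)} = \frac{0}{A} = 0$)
$z^{2}{\left(p{\left(-4,5 \right)} \right)} = 0^{2} = 0$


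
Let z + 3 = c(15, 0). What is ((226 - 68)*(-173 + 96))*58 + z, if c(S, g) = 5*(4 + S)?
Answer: -705536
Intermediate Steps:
c(S, g) = 20 + 5*S
z = 92 (z = -3 + (20 + 5*15) = -3 + (20 + 75) = -3 + 95 = 92)
((226 - 68)*(-173 + 96))*58 + z = ((226 - 68)*(-173 + 96))*58 + 92 = (158*(-77))*58 + 92 = -12166*58 + 92 = -705628 + 92 = -705536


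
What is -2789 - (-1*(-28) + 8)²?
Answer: -4085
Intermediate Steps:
-2789 - (-1*(-28) + 8)² = -2789 - (28 + 8)² = -2789 - 1*36² = -2789 - 1*1296 = -2789 - 1296 = -4085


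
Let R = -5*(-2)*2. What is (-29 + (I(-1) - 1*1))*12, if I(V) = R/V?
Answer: -600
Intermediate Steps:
R = 20 (R = 10*2 = 20)
I(V) = 20/V
(-29 + (I(-1) - 1*1))*12 = (-29 + (20/(-1) - 1*1))*12 = (-29 + (20*(-1) - 1))*12 = (-29 + (-20 - 1))*12 = (-29 - 21)*12 = -50*12 = -600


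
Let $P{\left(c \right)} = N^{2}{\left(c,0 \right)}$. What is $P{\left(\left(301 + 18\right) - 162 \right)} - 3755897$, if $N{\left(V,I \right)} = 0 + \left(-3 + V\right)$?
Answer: $-3732181$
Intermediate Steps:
$N{\left(V,I \right)} = -3 + V$
$P{\left(c \right)} = \left(-3 + c\right)^{2}$
$P{\left(\left(301 + 18\right) - 162 \right)} - 3755897 = \left(-3 + \left(\left(301 + 18\right) - 162\right)\right)^{2} - 3755897 = \left(-3 + \left(319 - 162\right)\right)^{2} - 3755897 = \left(-3 + 157\right)^{2} - 3755897 = 154^{2} - 3755897 = 23716 - 3755897 = -3732181$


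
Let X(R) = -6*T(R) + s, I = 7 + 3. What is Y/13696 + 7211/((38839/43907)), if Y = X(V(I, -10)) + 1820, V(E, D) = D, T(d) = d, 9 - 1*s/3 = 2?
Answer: 4336410644331/531938944 ≈ 8152.1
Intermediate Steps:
I = 10
s = 21 (s = 27 - 3*2 = 27 - 6 = 21)
X(R) = 21 - 6*R (X(R) = -6*R + 21 = 21 - 6*R)
Y = 1901 (Y = (21 - 6*(-10)) + 1820 = (21 + 60) + 1820 = 81 + 1820 = 1901)
Y/13696 + 7211/((38839/43907)) = 1901/13696 + 7211/((38839/43907)) = 1901*(1/13696) + 7211/((38839*(1/43907))) = 1901/13696 + 7211/(38839/43907) = 1901/13696 + 7211*(43907/38839) = 1901/13696 + 316613377/38839 = 4336410644331/531938944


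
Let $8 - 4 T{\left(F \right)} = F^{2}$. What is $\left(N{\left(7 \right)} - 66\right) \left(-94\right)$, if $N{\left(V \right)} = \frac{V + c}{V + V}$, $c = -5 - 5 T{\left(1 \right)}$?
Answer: $\frac{174981}{28} \approx 6249.3$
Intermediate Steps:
$T{\left(F \right)} = 2 - \frac{F^{2}}{4}$
$c = - \frac{55}{4}$ ($c = -5 - 5 \left(2 - \frac{1^{2}}{4}\right) = -5 - 5 \left(2 - \frac{1}{4}\right) = -5 - \frac{35}{4} = - \frac{55}{4} \approx -13.75$)
$N{\left(V \right)} = \frac{- \frac{55}{4} + V}{2 V}$ ($N{\left(V \right)} = \frac{V - \frac{55}{4}}{V + V} = \frac{- \frac{55}{4} + V}{2 V}$)
$\left(N{\left(7 \right)} - 66\right) \left(-94\right) = \left(\frac{-55 + 4 \cdot 7}{8 \cdot 7} - 66\right) \left(-94\right) = \left(\frac{1}{8} \cdot \frac{1}{7} \left(-55 + 28\right) - 66\right) \left(-94\right) = \left(\frac{1}{8} \cdot \frac{1}{7} \left(-27\right) - 66\right) \left(-94\right) = \left(- \frac{27}{56} - 66\right) \left(-94\right) = \left(- \frac{3723}{56}\right) \left(-94\right) = \frac{174981}{28}$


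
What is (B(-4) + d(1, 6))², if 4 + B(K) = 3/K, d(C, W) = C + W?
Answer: 81/16 ≈ 5.0625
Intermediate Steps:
B(K) = -4 + 3/K
(B(-4) + d(1, 6))² = ((-4 + 3/(-4)) + (1 + 6))² = ((-4 + 3*(-¼)) + 7)² = ((-4 - ¾) + 7)² = (-19/4 + 7)² = (9/4)² = 81/16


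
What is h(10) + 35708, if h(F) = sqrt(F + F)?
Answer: 35708 + 2*sqrt(5) ≈ 35713.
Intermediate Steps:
h(F) = sqrt(2)*sqrt(F) (h(F) = sqrt(2*F) = sqrt(2)*sqrt(F))
h(10) + 35708 = sqrt(2)*sqrt(10) + 35708 = 2*sqrt(5) + 35708 = 35708 + 2*sqrt(5)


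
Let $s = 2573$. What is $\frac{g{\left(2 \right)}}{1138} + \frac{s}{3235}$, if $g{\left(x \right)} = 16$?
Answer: $\frac{1489917}{1840715} \approx 0.80942$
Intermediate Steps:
$\frac{g{\left(2 \right)}}{1138} + \frac{s}{3235} = \frac{16}{1138} + \frac{2573}{3235} = 16 \cdot \frac{1}{1138} + 2573 \cdot \frac{1}{3235} = \frac{8}{569} + \frac{2573}{3235} = \frac{1489917}{1840715}$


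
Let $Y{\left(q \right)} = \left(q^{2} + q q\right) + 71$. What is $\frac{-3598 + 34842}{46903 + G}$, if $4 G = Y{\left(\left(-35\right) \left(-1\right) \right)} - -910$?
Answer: $\frac{124976}{191043} \approx 0.65418$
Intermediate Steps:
$Y{\left(q \right)} = 71 + 2 q^{2}$ ($Y{\left(q \right)} = \left(q^{2} + q^{2}\right) + 71 = 2 q^{2} + 71 = 71 + 2 q^{2}$)
$G = \frac{3431}{4}$ ($G = \frac{\left(71 + 2 \left(\left(-35\right) \left(-1\right)\right)^{2}\right) - -910}{4} = \frac{\left(71 + 2 \cdot 35^{2}\right) + 910}{4} = \frac{\left(71 + 2 \cdot 1225\right) + 910}{4} = \frac{\left(71 + 2450\right) + 910}{4} = \frac{2521 + 910}{4} = \frac{1}{4} \cdot 3431 = \frac{3431}{4} \approx 857.75$)
$\frac{-3598 + 34842}{46903 + G} = \frac{-3598 + 34842}{46903 + \frac{3431}{4}} = \frac{31244}{\frac{191043}{4}} = 31244 \cdot \frac{4}{191043} = \frac{124976}{191043}$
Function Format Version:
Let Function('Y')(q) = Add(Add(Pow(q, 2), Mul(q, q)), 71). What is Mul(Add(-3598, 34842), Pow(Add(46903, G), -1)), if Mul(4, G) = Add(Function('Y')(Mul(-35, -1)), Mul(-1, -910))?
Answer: Rational(124976, 191043) ≈ 0.65418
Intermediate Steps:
Function('Y')(q) = Add(71, Mul(2, Pow(q, 2))) (Function('Y')(q) = Add(Add(Pow(q, 2), Pow(q, 2)), 71) = Add(Mul(2, Pow(q, 2)), 71) = Add(71, Mul(2, Pow(q, 2))))
G = Rational(3431, 4) (G = Mul(Rational(1, 4), Add(Add(71, Mul(2, Pow(Mul(-35, -1), 2))), Mul(-1, -910))) = Mul(Rational(1, 4), Add(Add(71, Mul(2, Pow(35, 2))), 910)) = Mul(Rational(1, 4), Add(Add(71, Mul(2, 1225)), 910)) = Mul(Rational(1, 4), Add(Add(71, 2450), 910)) = Mul(Rational(1, 4), Add(2521, 910)) = Mul(Rational(1, 4), 3431) = Rational(3431, 4) ≈ 857.75)
Mul(Add(-3598, 34842), Pow(Add(46903, G), -1)) = Mul(Add(-3598, 34842), Pow(Add(46903, Rational(3431, 4)), -1)) = Mul(31244, Pow(Rational(191043, 4), -1)) = Mul(31244, Rational(4, 191043)) = Rational(124976, 191043)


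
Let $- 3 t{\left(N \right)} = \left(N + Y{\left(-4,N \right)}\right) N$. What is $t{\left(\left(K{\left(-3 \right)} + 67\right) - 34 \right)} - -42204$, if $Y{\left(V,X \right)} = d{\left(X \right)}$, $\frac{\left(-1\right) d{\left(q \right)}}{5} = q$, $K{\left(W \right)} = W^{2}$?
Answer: $44556$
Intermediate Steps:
$d{\left(q \right)} = - 5 q$
$Y{\left(V,X \right)} = - 5 X$
$t{\left(N \right)} = \frac{4 N^{2}}{3}$ ($t{\left(N \right)} = - \frac{\left(N - 5 N\right) N}{3} = - \frac{- 4 N N}{3} = - \frac{\left(-4\right) N^{2}}{3} = \frac{4 N^{2}}{3}$)
$t{\left(\left(K{\left(-3 \right)} + 67\right) - 34 \right)} - -42204 = \frac{4 \left(\left(\left(-3\right)^{2} + 67\right) - 34\right)^{2}}{3} - -42204 = \frac{4 \left(\left(9 + 67\right) - 34\right)^{2}}{3} + 42204 = \frac{4 \left(76 - 34\right)^{2}}{3} + 42204 = \frac{4 \cdot 42^{2}}{3} + 42204 = \frac{4}{3} \cdot 1764 + 42204 = 2352 + 42204 = 44556$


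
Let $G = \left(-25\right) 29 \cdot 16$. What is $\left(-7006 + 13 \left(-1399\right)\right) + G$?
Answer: $-36793$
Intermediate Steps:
$G = -11600$ ($G = \left(-725\right) 16 = -11600$)
$\left(-7006 + 13 \left(-1399\right)\right) + G = \left(-7006 + 13 \left(-1399\right)\right) - 11600 = \left(-7006 - 18187\right) - 11600 = -25193 - 11600 = -36793$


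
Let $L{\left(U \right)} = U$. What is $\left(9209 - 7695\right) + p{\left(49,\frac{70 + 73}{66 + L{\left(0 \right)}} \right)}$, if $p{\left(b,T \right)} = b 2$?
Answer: $1612$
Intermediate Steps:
$p{\left(b,T \right)} = 2 b$
$\left(9209 - 7695\right) + p{\left(49,\frac{70 + 73}{66 + L{\left(0 \right)}} \right)} = \left(9209 - 7695\right) + 2 \cdot 49 = 1514 + 98 = 1612$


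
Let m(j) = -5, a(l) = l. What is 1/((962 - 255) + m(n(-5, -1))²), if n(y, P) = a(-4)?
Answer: 1/732 ≈ 0.0013661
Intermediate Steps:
n(y, P) = -4
1/((962 - 255) + m(n(-5, -1))²) = 1/((962 - 255) + (-5)²) = 1/(707 + 25) = 1/732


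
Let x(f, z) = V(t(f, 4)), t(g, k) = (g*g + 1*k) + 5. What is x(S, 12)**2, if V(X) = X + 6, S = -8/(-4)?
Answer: 361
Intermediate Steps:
S = 2 (S = -8*(-1/4) = 2)
t(g, k) = 5 + k + g**2 (t(g, k) = (g**2 + k) + 5 = (k + g**2) + 5 = 5 + k + g**2)
V(X) = 6 + X
x(f, z) = 15 + f**2 (x(f, z) = 6 + (5 + 4 + f**2) = 6 + (9 + f**2) = 15 + f**2)
x(S, 12)**2 = (15 + 2**2)**2 = (15 + 4)**2 = 19**2 = 361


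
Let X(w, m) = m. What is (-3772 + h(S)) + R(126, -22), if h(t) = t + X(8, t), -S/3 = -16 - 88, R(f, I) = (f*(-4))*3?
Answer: -4660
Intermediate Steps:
R(f, I) = -12*f (R(f, I) = -4*f*3 = -12*f)
S = 312 (S = -3*(-16 - 88) = -3*(-104) = 312)
h(t) = 2*t (h(t) = t + t = 2*t)
(-3772 + h(S)) + R(126, -22) = (-3772 + 2*312) - 12*126 = (-3772 + 624) - 1512 = -3148 - 1512 = -4660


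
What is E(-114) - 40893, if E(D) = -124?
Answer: -41017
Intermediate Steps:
E(-114) - 40893 = -124 - 40893 = -41017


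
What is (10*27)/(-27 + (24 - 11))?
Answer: -135/7 ≈ -19.286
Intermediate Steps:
(10*27)/(-27 + (24 - 11)) = 270/(-27 + 13) = 270/(-14) = 270*(-1/14) = -135/7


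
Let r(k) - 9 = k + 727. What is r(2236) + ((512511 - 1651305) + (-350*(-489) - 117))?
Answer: -964789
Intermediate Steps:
r(k) = 736 + k (r(k) = 9 + (k + 727) = 9 + (727 + k) = 736 + k)
r(2236) + ((512511 - 1651305) + (-350*(-489) - 117)) = (736 + 2236) + ((512511 - 1651305) + (-350*(-489) - 117)) = 2972 + (-1138794 + (171150 - 117)) = 2972 + (-1138794 + 171033) = 2972 - 967761 = -964789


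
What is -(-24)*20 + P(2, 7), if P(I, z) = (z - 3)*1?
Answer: 484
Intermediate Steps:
P(I, z) = -3 + z (P(I, z) = (-3 + z)*1 = -3 + z)
-(-24)*20 + P(2, 7) = -(-24)*20 + (-3 + 7) = -24*(-20) + 4 = 480 + 4 = 484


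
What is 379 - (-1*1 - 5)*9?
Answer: 433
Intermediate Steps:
379 - (-1*1 - 5)*9 = 379 - (-1 - 5)*9 = 379 - (-6)*9 = 379 - 1*(-54) = 379 + 54 = 433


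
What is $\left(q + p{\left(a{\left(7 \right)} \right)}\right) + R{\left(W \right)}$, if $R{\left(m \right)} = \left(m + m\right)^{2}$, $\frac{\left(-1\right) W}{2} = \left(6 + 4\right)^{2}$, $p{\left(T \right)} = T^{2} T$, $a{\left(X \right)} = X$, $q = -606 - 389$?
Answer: $159348$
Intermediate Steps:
$q = -995$ ($q = -606 - 389 = -995$)
$p{\left(T \right)} = T^{3}$
$W = -200$ ($W = - 2 \left(6 + 4\right)^{2} = - 2 \cdot 10^{2} = \left(-2\right) 100 = -200$)
$R{\left(m \right)} = 4 m^{2}$ ($R{\left(m \right)} = \left(2 m\right)^{2} = 4 m^{2}$)
$\left(q + p{\left(a{\left(7 \right)} \right)}\right) + R{\left(W \right)} = \left(-995 + 7^{3}\right) + 4 \left(-200\right)^{2} = \left(-995 + 343\right) + 4 \cdot 40000 = -652 + 160000 = 159348$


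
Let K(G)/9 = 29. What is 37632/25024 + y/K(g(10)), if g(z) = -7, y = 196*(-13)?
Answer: -842800/102051 ≈ -8.2586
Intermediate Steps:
y = -2548
K(G) = 261 (K(G) = 9*29 = 261)
37632/25024 + y/K(g(10)) = 37632/25024 - 2548/261 = 37632*(1/25024) - 2548*1/261 = 588/391 - 2548/261 = -842800/102051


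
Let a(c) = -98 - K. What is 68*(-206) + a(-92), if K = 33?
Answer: -14139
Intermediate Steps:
a(c) = -131 (a(c) = -98 - 1*33 = -98 - 33 = -131)
68*(-206) + a(-92) = 68*(-206) - 131 = -14008 - 131 = -14139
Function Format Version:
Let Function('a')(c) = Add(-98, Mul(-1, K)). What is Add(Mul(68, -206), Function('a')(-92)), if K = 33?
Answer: -14139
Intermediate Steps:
Function('a')(c) = -131 (Function('a')(c) = Add(-98, Mul(-1, 33)) = Add(-98, -33) = -131)
Add(Mul(68, -206), Function('a')(-92)) = Add(Mul(68, -206), -131) = Add(-14008, -131) = -14139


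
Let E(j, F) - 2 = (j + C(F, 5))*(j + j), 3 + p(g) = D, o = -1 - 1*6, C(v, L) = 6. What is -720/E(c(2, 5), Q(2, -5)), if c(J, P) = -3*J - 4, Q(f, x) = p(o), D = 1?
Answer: -360/41 ≈ -8.7805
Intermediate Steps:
o = -7 (o = -1 - 6 = -7)
p(g) = -2 (p(g) = -3 + 1 = -2)
Q(f, x) = -2
c(J, P) = -4 - 3*J
E(j, F) = 2 + 2*j*(6 + j) (E(j, F) = 2 + (j + 6)*(j + j) = 2 + (6 + j)*(2*j) = 2 + 2*j*(6 + j))
-720/E(c(2, 5), Q(2, -5)) = -720/(2 + 2*(-4 - 3*2)**2 + 12*(-4 - 3*2)) = -720/(2 + 2*(-4 - 6)**2 + 12*(-4 - 6)) = -720/(2 + 2*(-10)**2 + 12*(-10)) = -720/(2 + 2*100 - 120) = -720/(2 + 200 - 120) = -720/82 = -720*1/82 = -360/41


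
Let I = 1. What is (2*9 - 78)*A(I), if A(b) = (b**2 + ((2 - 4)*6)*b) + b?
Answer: 600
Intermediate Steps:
A(b) = b**2 - 11*b (A(b) = (b**2 + (-2*6)*b) + b = (b**2 - 12*b) + b = b**2 - 11*b)
(2*9 - 78)*A(I) = (2*9 - 78)*(1*(-11 + 1)) = (18 - 78)*(1*(-10)) = -60*(-10) = 600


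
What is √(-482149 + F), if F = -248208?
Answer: I*√730357 ≈ 854.61*I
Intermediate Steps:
√(-482149 + F) = √(-482149 - 248208) = √(-730357) = I*√730357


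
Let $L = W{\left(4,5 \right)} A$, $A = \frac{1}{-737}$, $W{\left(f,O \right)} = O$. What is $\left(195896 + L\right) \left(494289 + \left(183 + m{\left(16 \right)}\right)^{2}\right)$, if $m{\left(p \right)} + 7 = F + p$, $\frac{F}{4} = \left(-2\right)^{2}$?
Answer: $\frac{77609400905891}{737} \approx 1.053 \cdot 10^{11}$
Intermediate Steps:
$F = 16$ ($F = 4 \left(-2\right)^{2} = 4 \cdot 4 = 16$)
$m{\left(p \right)} = 9 + p$ ($m{\left(p \right)} = -7 + \left(16 + p\right) = 9 + p$)
$A = - \frac{1}{737} \approx -0.0013569$
$L = - \frac{5}{737}$ ($L = 5 \left(- \frac{1}{737}\right) = - \frac{5}{737} \approx -0.0067843$)
$\left(195896 + L\right) \left(494289 + \left(183 + m{\left(16 \right)}\right)^{2}\right) = \left(195896 - \frac{5}{737}\right) \left(494289 + \left(183 + \left(9 + 16\right)\right)^{2}\right) = \frac{144375347 \left(494289 + \left(183 + 25\right)^{2}\right)}{737} = \frac{144375347 \left(494289 + 208^{2}\right)}{737} = \frac{144375347 \left(494289 + 43264\right)}{737} = \frac{144375347}{737} \cdot 537553 = \frac{77609400905891}{737}$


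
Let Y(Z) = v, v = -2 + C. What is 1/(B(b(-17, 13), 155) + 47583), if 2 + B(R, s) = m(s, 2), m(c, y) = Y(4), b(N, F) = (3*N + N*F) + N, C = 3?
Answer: 1/47582 ≈ 2.1016e-5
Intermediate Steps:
v = 1 (v = -2 + 3 = 1)
Y(Z) = 1
b(N, F) = 4*N + F*N (b(N, F) = (3*N + F*N) + N = 4*N + F*N)
m(c, y) = 1
B(R, s) = -1 (B(R, s) = -2 + 1 = -1)
1/(B(b(-17, 13), 155) + 47583) = 1/(-1 + 47583) = 1/47582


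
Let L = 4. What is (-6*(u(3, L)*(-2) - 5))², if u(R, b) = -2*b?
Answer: 4356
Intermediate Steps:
(-6*(u(3, L)*(-2) - 5))² = (-6*(-2*4*(-2) - 5))² = (-6*(-8*(-2) - 5))² = (-6*(16 - 5))² = (-6*11)² = (-66)² = 4356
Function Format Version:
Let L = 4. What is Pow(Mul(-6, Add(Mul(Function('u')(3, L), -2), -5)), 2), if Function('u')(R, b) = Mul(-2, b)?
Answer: 4356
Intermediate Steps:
Pow(Mul(-6, Add(Mul(Function('u')(3, L), -2), -5)), 2) = Pow(Mul(-6, Add(Mul(Mul(-2, 4), -2), -5)), 2) = Pow(Mul(-6, Add(Mul(-8, -2), -5)), 2) = Pow(Mul(-6, Add(16, -5)), 2) = Pow(Mul(-6, 11), 2) = Pow(-66, 2) = 4356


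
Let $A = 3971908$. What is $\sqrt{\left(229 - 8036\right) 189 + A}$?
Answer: $\sqrt{2496385} \approx 1580.0$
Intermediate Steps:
$\sqrt{\left(229 - 8036\right) 189 + A} = \sqrt{\left(229 - 8036\right) 189 + 3971908} = \sqrt{\left(-7807\right) 189 + 3971908} = \sqrt{-1475523 + 3971908} = \sqrt{2496385}$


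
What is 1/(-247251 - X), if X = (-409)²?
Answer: -1/414532 ≈ -2.4124e-6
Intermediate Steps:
X = 167281
1/(-247251 - X) = 1/(-247251 - 1*167281) = 1/(-247251 - 167281) = 1/(-414532) = -1/414532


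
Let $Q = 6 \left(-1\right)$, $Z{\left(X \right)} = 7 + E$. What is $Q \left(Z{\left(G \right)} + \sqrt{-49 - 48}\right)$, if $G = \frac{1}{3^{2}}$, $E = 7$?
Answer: $-84 - 6 i \sqrt{97} \approx -84.0 - 59.093 i$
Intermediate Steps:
$G = \frac{1}{9} \approx 0.11111$
$Z{\left(X \right)} = 14$ ($Z{\left(X \right)} = 7 + 7 = 14$)
$Q = -6$
$Q \left(Z{\left(G \right)} + \sqrt{-49 - 48}\right) = - 6 \left(14 + \sqrt{-49 - 48}\right) = - 6 \left(14 + \sqrt{-97}\right) = - 6 \left(14 + i \sqrt{97}\right) = -84 - 6 i \sqrt{97}$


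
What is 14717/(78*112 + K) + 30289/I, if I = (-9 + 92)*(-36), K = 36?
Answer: -9238363/1092114 ≈ -8.4592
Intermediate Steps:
I = -2988 (I = 83*(-36) = -2988)
14717/(78*112 + K) + 30289/I = 14717/(78*112 + 36) + 30289/(-2988) = 14717/(8736 + 36) + 30289*(-1/2988) = 14717/8772 - 30289/2988 = -9238363/1092114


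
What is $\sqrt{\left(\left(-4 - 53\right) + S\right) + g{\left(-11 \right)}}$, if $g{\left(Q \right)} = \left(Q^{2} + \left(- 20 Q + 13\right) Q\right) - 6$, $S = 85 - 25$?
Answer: $i \sqrt{2445} \approx 49.447 i$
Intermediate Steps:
$S = 60$ ($S = 85 - 25 = 60$)
$g{\left(Q \right)} = -6 + Q^{2} + Q \left(13 - 20 Q\right)$ ($g{\left(Q \right)} = \left(Q^{2} + \left(13 - 20 Q\right) Q\right) - 6 = \left(Q^{2} + Q \left(13 - 20 Q\right)\right) - 6 = -6 + Q^{2} + Q \left(13 - 20 Q\right)$)
$\sqrt{\left(\left(-4 - 53\right) + S\right) + g{\left(-11 \right)}} = \sqrt{\left(\left(-4 - 53\right) + 60\right) - \left(149 + 2299\right)} = \sqrt{\left(-57 + 60\right) - 2448} = \sqrt{3 - 2448} = \sqrt{-2445} = i \sqrt{2445}$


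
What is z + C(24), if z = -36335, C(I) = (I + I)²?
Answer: -34031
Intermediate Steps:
C(I) = 4*I² (C(I) = (2*I)² = 4*I²)
z + C(24) = -36335 + 4*24² = -36335 + 4*576 = -36335 + 2304 = -34031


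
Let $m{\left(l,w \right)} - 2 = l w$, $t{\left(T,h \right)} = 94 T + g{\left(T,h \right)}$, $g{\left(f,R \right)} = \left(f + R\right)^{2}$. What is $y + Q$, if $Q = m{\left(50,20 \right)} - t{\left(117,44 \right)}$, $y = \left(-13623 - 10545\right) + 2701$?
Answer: $-57384$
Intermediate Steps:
$g{\left(f,R \right)} = \left(R + f\right)^{2}$
$t{\left(T,h \right)} = \left(T + h\right)^{2} + 94 T$ ($t{\left(T,h \right)} = 94 T + \left(h + T\right)^{2} = 94 T + \left(T + h\right)^{2} = \left(T + h\right)^{2} + 94 T$)
$m{\left(l,w \right)} = 2 + l w$
$y = -21467$ ($y = -24168 + 2701 = -21467$)
$Q = -35917$ ($Q = \left(2 + 50 \cdot 20\right) - \left(\left(117 + 44\right)^{2} + 94 \cdot 117\right) = \left(2 + 1000\right) - \left(161^{2} + 10998\right) = 1002 - \left(25921 + 10998\right) = 1002 - 36919 = -35917$)
$y + Q = -21467 - 35917 = -57384$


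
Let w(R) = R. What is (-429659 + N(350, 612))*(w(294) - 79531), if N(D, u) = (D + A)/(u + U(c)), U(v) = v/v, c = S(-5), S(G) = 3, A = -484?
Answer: 20869528299937/613 ≈ 3.4045e+10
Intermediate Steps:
c = 3
U(v) = 1
N(D, u) = (-484 + D)/(1 + u) (N(D, u) = (D - 484)/(u + 1) = (-484 + D)/(1 + u))
(-429659 + N(350, 612))*(w(294) - 79531) = (-429659 + (-484 + 350)/(1 + 612))*(294 - 79531) = (-429659 - 134/613)*(-79237) = -263381101/613*(-79237) = 20869528299937/613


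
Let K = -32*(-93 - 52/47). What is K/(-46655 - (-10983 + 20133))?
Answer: -141536/2622835 ≈ -0.053963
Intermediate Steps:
K = 141536/47 (K = -32*(-93 - 52*1/47) = -32*(-93 - 52/47) = -32*(-4423/47) = 141536/47 ≈ 3011.4)
K/(-46655 - (-10983 + 20133)) = 141536/(47*(-46655 - (-10983 + 20133))) = 141536/(47*(-46655 - 1*9150)) = 141536/(47*(-46655 - 9150)) = (141536/47)/(-55805) = (141536/47)*(-1/55805) = -141536/2622835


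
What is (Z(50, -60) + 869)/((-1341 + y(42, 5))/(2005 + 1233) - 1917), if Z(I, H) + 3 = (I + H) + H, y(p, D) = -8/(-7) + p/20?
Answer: -180421360/434600863 ≈ -0.41514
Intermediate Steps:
y(p, D) = 8/7 + p/20 (y(p, D) = -8*(-1/7) + p*(1/20) = 8/7 + p/20)
Z(I, H) = -3 + I + 2*H (Z(I, H) = -3 + ((I + H) + H) = -3 + ((H + I) + H) = -3 + (I + 2*H) = -3 + I + 2*H)
(Z(50, -60) + 869)/((-1341 + y(42, 5))/(2005 + 1233) - 1917) = ((-3 + 50 + 2*(-60)) + 869)/((-1341 + (8/7 + (1/20)*42))/(2005 + 1233) - 1917) = ((-3 + 50 - 120) + 869)/((-1341 + (8/7 + 21/10))/3238 - 1917) = (-73 + 869)/((-1341 + 227/70)*(1/3238) - 1917) = 796/(-93643/70*1/3238 - 1917) = 796/(-93643/226660 - 1917) = 796/(-434600863/226660) = 796*(-226660/434600863) = -180421360/434600863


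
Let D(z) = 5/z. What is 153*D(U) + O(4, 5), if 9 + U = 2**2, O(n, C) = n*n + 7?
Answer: -130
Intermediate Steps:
O(n, C) = 7 + n**2 (O(n, C) = n**2 + 7 = 7 + n**2)
U = -5 (U = -9 + 2**2 = -9 + 4 = -5)
153*D(U) + O(4, 5) = 153*(5/(-5)) + (7 + 4**2) = 153*(5*(-1/5)) + (7 + 16) = 153*(-1) + 23 = -153 + 23 = -130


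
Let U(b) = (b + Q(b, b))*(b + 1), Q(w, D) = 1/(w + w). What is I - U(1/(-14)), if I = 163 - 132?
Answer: 7363/196 ≈ 37.566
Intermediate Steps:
Q(w, D) = 1/(2*w)
U(b) = (1 + b)*(b + 1/(2*b)) (U(b) = (b + 1/(2*b))*(b + 1) = (b + 1/(2*b))*(1 + b) = (1 + b)*(b + 1/(2*b)))
I = 31
I - U(1/(-14)) = 31 - (1/2 + 1/(-14) + (1/(-14))**2 + 1/(2*(1/(-14)))) = 31 - (1/2 - 1/14 + (-1/14)**2 + 1/(2*(-1/14))) = 31 - (1/2 - 1/14 + 1/196 + (1/2)*(-14)) = 31 - (1/2 - 1/14 + 1/196 - 7) = 31 - 1*(-1287/196) = 31 + 1287/196 = 7363/196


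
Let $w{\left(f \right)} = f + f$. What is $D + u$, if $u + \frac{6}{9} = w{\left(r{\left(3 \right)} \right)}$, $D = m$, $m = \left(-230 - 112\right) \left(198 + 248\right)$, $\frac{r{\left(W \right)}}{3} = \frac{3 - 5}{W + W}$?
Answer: $- \frac{457604}{3} \approx -1.5253 \cdot 10^{5}$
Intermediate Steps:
$r{\left(W \right)} = - \frac{3}{W}$ ($r{\left(W \right)} = 3 \frac{3 - 5}{W + W} = 3 \left(- \frac{2}{2 W}\right) = 3 \left(- 2 \frac{1}{2 W}\right) = 3 \left(- \frac{1}{W}\right) = - \frac{3}{W}$)
$w{\left(f \right)} = 2 f$
$m = -152532$ ($m = \left(-342\right) 446 = -152532$)
$D = -152532$
$u = - \frac{8}{3}$ ($u = - \frac{2}{3} + 2 \left(- \frac{3}{3}\right) = - \frac{2}{3} + 2 \left(\left(-3\right) \frac{1}{3}\right) = - \frac{2}{3} + 2 \left(-1\right) = - \frac{2}{3} - 2 = - \frac{8}{3} \approx -2.6667$)
$D + u = -152532 - \frac{8}{3} = - \frac{457604}{3}$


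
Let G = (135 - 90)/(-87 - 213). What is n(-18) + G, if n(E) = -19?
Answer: -383/20 ≈ -19.150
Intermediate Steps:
G = -3/20 (G = 45/(-300) = 45*(-1/300) = -3/20 ≈ -0.15000)
n(-18) + G = -19 - 3/20 = -383/20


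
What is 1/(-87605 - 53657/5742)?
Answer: -5742/503081567 ≈ -1.1414e-5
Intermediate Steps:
1/(-87605 - 53657/5742) = 1/(-503081567/5742) = -5742/503081567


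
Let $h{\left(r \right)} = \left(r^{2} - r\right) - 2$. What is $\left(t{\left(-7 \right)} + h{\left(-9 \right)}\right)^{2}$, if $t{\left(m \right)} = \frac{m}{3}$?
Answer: $\frac{66049}{9} \approx 7338.8$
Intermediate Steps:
$t{\left(m \right)} = \frac{m}{3}$ ($t{\left(m \right)} = m \frac{1}{3} = \frac{m}{3}$)
$h{\left(r \right)} = -2 + r^{2} - r$
$\left(t{\left(-7 \right)} + h{\left(-9 \right)}\right)^{2} = \left(\frac{1}{3} \left(-7\right) - \left(-7 - 81\right)\right)^{2} = \left(- \frac{7}{3} + \left(-2 + 81 + 9\right)\right)^{2} = \left(- \frac{7}{3} + 88\right)^{2} = \left(\frac{257}{3}\right)^{2} = \frac{66049}{9}$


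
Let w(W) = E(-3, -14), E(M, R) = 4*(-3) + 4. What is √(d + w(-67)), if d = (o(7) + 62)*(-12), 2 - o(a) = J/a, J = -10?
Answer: 4*I*√2429/7 ≈ 28.163*I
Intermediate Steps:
o(a) = 2 + 10/a (o(a) = 2 - (-10)/a = 2 + 10/a)
E(M, R) = -8 (E(M, R) = -12 + 4 = -8)
w(W) = -8
d = -5496/7 (d = ((2 + 10/7) + 62)*(-12) = (24/7 + 62)*(-12) = (458/7)*(-12) = -5496/7 ≈ -785.14)
√(d + w(-67)) = √(-5496/7 - 8) = √(-5552/7) = 4*I*√2429/7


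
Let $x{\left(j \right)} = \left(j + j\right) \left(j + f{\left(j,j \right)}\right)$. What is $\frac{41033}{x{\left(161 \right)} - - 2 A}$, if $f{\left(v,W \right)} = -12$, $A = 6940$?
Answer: $\frac{41033}{61858} \approx 0.66334$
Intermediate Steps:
$x{\left(j \right)} = 2 j \left(-12 + j\right)$ ($x{\left(j \right)} = \left(j + j\right) \left(j - 12\right) = 2 j \left(-12 + j\right)$)
$\frac{41033}{x{\left(161 \right)} - - 2 A} = \frac{41033}{2 \cdot 161 \left(-12 + 161\right) - \left(-2\right) 6940} = \frac{41033}{2 \cdot 161 \cdot 149 - -13880} = \frac{41033}{47978 + 13880} = \frac{41033}{61858}$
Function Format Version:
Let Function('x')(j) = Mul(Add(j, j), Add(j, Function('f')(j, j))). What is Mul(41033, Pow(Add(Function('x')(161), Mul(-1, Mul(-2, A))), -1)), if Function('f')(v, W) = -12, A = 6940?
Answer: Rational(41033, 61858) ≈ 0.66334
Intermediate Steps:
Function('x')(j) = Mul(2, j, Add(-12, j)) (Function('x')(j) = Mul(Add(j, j), Add(j, -12)) = Mul(Mul(2, j), Add(-12, j)) = Mul(2, j, Add(-12, j)))
Mul(41033, Pow(Add(Function('x')(161), Mul(-1, Mul(-2, A))), -1)) = Mul(41033, Pow(Add(Mul(2, 161, Add(-12, 161)), Mul(-1, Mul(-2, 6940))), -1)) = Mul(41033, Pow(Add(Mul(2, 161, 149), Mul(-1, -13880)), -1)) = Mul(41033, Pow(Add(47978, 13880), -1)) = Mul(41033, Pow(61858, -1)) = Mul(41033, Rational(1, 61858)) = Rational(41033, 61858)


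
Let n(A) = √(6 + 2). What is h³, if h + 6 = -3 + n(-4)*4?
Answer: -4185 + 2968*√2 ≈ 12.386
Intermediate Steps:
n(A) = 2*√2 (n(A) = √8 = 2*√2)
h = -9 + 8*√2 (h = -6 + (-3 + (2*√2)*4) = -6 + (-3 + 8*√2) = -9 + 8*√2 ≈ 2.3137)
h³ = (-9 + 8*√2)³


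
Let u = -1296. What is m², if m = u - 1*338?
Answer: 2669956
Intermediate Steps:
m = -1634 (m = -1296 - 1*338 = -1296 - 338 = -1634)
m² = (-1634)² = 2669956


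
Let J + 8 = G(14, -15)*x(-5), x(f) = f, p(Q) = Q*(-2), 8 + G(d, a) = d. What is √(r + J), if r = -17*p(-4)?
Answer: I*√174 ≈ 13.191*I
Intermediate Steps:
G(d, a) = -8 + d
p(Q) = -2*Q
r = -136 (r = -(-34)*(-4) = -17*8 = -136)
J = -38 (J = -8 + (-8 + 14)*(-5) = -8 + 6*(-5) = -8 - 30 = -38)
√(r + J) = √(-136 - 38) = √(-174) = I*√174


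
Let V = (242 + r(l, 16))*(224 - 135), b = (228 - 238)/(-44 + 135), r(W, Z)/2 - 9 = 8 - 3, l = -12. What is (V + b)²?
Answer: 4781744358400/8281 ≈ 5.7744e+8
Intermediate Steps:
r(W, Z) = 28 (r(W, Z) = 18 + 2*(8 - 3) = 18 + 2*5 = 18 + 10 = 28)
b = -10/91 ≈ -0.10989
V = 24030 (V = (242 + 28)*(224 - 135) = 270*89 = 24030)
(V + b)² = (24030 - 10/91)² = (2186720/91)² = 4781744358400/8281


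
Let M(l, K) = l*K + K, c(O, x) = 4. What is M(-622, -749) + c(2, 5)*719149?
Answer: 3341725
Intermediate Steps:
M(l, K) = K + K*l (M(l, K) = K*l + K = K + K*l)
M(-622, -749) + c(2, 5)*719149 = -749*(1 - 622) + 4*719149 = -749*(-621) + 2876596 = 465129 + 2876596 = 3341725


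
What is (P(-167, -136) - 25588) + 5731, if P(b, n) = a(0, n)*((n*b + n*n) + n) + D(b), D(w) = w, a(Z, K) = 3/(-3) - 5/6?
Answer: -285968/3 ≈ -95323.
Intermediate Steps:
a(Z, K) = -11/6 (a(Z, K) = 3*(-⅓) - 5*⅙ = -1 - ⅚ = -11/6)
P(b, n) = b - 11*n/6 - 11*n²/6 - 11*b*n/6 (P(b, n) = -11*((n*b + n*n) + n)/6 + b = -11*((b*n + n²) + n)/6 + b = -11*((n² + b*n) + n)/6 + b = -11*(n + n² + b*n)/6 + b = (-11*n/6 - 11*n²/6 - 11*b*n/6) + b = b - 11*n/6 - 11*n²/6 - 11*b*n/6)
(P(-167, -136) - 25588) + 5731 = ((-167 - 11/6*(-136) - 11/6*(-136)² - 11/6*(-167)*(-136)) - 25588) + 5731 = ((-167 + 748/3 - 11/6*18496 - 124916/3) - 25588) + 5731 = ((-167 + 748/3 - 101728/3 - 124916/3) - 25588) + 5731 = (-226397/3 - 25588) + 5731 = -303161/3 + 5731 = -285968/3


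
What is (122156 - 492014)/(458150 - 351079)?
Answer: -369858/107071 ≈ -3.4543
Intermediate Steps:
(122156 - 492014)/(458150 - 351079) = -369858/107071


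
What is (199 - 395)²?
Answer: 38416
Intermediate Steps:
(199 - 395)² = (-196)² = 38416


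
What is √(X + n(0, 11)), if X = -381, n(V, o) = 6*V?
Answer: I*√381 ≈ 19.519*I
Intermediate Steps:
√(X + n(0, 11)) = √(-381 + 6*0) = √(-381 + 0) = √(-381) = I*√381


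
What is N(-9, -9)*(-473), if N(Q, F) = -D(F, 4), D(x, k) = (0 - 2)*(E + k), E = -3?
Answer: -946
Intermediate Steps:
D(x, k) = 6 - 2*k (D(x, k) = (0 - 2)*(-3 + k) = -2*(-3 + k) = 6 - 2*k)
N(Q, F) = 2 (N(Q, F) = -(6 - 2*4) = -(6 - 8) = -1*(-2) = 2)
N(-9, -9)*(-473) = 2*(-473) = -946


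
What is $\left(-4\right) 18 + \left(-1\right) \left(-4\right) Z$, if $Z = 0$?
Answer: $-72$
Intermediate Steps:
$\left(-4\right) 18 + \left(-1\right) \left(-4\right) Z = \left(-4\right) 18 + \left(-1\right) \left(-4\right) 0 = -72 + 4 \cdot 0 = -72 + 0 = -72$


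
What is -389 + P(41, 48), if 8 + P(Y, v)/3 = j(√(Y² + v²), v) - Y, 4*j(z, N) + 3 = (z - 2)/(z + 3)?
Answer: -8548355/15904 - 15*√3985/15904 ≈ -537.56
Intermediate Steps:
j(z, N) = -¾ + (-2 + z)/(4*(3 + z)) (j(z, N) = -¾ + ((z - 2)/(z + 3))/4 = -¾ + ((-2 + z)/(3 + z))/4 = -¾ + (-2 + z)/(4*(3 + z)))
P(Y, v) = -24 - 3*Y + 3*(-11 - 2*√(Y² + v²))/(4*(3 + √(Y² + v²))) (P(Y, v) = -24 + 3*((-11 - 2*√(Y² + v²))/(4*(3 + √(Y² + v²))) - Y) = -24 + 3*(-Y + (-11 - 2*√(Y² + v²))/(4*(3 + √(Y² + v²)))) = -24 + (-3*Y + 3*(-11 - 2*√(Y² + v²))/(4*(3 + √(Y² + v²)))) = -24 - 3*Y + 3*(-11 - 2*√(Y² + v²))/(4*(3 + √(Y² + v²))))
-389 + P(41, 48) = -389 + 3*(-11 - 2*√(41² + 48²) + 4*(-8 - 1*41)*(3 + √(41² + 48²)))/(4*(3 + √(41² + 48²))) = -389 + 3*(-11 - 2*√(1681 + 2304) + 4*(-8 - 41)*(3 + √(1681 + 2304)))/(4*(3 + √(1681 + 2304))) = -389 + 3*(-11 - 2*√3985 + 4*(-49)*(3 + √3985))/(4*(3 + √3985)) = -389 + 3*(-11 - 2*√3985 + (-588 - 196*√3985))/(4*(3 + √3985)) = -389 + 3*(-599 - 198*√3985)/(4*(3 + √3985))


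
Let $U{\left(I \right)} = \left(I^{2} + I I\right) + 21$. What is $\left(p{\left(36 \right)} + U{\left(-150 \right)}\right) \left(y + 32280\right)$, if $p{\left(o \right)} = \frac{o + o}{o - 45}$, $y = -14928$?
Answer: $781065576$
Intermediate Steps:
$p{\left(o \right)} = \frac{2 o}{-45 + o}$
$U{\left(I \right)} = 21 + 2 I^{2}$ ($U{\left(I \right)} = \left(I^{2} + I^{2}\right) + 21 = 2 I^{2} + 21 = 21 + 2 I^{2}$)
$\left(p{\left(36 \right)} + U{\left(-150 \right)}\right) \left(y + 32280\right) = \left(2 \cdot 36 \frac{1}{-45 + 36} + \left(21 + 2 \left(-150\right)^{2}\right)\right) \left(-14928 + 32280\right) = \left(2 \cdot 36 \frac{1}{-9} + \left(21 + 2 \cdot 22500\right)\right) 17352 = \left(2 \cdot 36 \left(- \frac{1}{9}\right) + \left(21 + 45000\right)\right) 17352 = \left(-8 + 45021\right) 17352 = 45013 \cdot 17352 = 781065576$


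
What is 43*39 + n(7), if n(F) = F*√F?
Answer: 1677 + 7*√7 ≈ 1695.5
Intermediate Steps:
n(F) = F^(3/2)
43*39 + n(7) = 43*39 + 7^(3/2) = 1677 + 7*√7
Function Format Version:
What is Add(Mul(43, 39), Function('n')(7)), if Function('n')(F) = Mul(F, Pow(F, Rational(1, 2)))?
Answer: Add(1677, Mul(7, Pow(7, Rational(1, 2)))) ≈ 1695.5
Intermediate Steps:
Function('n')(F) = Pow(F, Rational(3, 2))
Add(Mul(43, 39), Function('n')(7)) = Add(Mul(43, 39), Pow(7, Rational(3, 2))) = Add(1677, Mul(7, Pow(7, Rational(1, 2))))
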